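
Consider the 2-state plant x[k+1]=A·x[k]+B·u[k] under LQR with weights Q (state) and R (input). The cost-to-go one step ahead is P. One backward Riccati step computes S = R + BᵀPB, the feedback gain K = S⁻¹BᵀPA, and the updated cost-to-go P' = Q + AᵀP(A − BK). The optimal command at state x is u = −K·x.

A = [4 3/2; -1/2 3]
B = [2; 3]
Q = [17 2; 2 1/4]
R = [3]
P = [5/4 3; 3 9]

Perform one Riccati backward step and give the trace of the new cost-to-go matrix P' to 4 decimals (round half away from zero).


BᵀP = [11.5000 33.0000]
S = R + BᵀPB = [3] + [122.0000] = [125.0000]
BᵀPA = [29.5000 116.2500]
K = S⁻¹·BᵀPA = [0.2360 0.9300]
A−BK = [3.5280 -0.3600; -1.2080 0.2100]
AᵀP(A−BK) = [3.2880 0.3150; 0.3150 2.7000]
P' = Q + AᵀP(A−BK) = [20.2880 2.3150; 2.3150 2.9500]
tr(P') = 23.2380

23.2380


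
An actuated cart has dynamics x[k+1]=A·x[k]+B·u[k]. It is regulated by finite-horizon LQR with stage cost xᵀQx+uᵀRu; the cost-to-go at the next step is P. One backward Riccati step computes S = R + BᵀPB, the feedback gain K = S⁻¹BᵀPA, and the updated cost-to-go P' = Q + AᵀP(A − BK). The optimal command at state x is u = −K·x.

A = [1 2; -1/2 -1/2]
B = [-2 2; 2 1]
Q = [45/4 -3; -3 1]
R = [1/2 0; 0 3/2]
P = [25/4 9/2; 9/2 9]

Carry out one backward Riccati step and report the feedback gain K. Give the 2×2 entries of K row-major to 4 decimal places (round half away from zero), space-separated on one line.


BᵀP = [-3.5000 9.0000; 17.0000 18.0000]
S = R + BᵀPB = [1/2 0; 0 3/2] + [25.0000 2.0000; 2.0000 52.0000] = [25.5000 2.0000; 2.0000 53.5000]
BᵀPA = [-8.0000 -11.5000; 8.0000 25.0000]
K = S⁻¹·BᵀPA = [-0.3264 -0.4891; 0.1617 0.4856]
A−BK = [0.0237 0.0507; -0.0089 -0.0074]
AᵀP(A−BK) = [0.0948 0.2029; 0.2029 0.4864]
P' = Q + AᵀP(A−BK) = [11.3448 -2.7971; -2.7971 1.4864]
tr(P') = 12.8313

-0.3264 -0.4891 0.1617 0.4856


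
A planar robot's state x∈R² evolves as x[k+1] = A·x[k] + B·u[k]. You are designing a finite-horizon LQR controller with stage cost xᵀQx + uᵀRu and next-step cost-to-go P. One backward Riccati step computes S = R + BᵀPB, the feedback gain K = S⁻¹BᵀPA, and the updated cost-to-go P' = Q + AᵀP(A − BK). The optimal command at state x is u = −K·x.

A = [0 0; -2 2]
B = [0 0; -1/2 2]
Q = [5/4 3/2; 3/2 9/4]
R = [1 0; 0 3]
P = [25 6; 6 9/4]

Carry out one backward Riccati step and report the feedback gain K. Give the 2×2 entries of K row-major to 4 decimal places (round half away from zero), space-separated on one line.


BᵀP = [-3.0000 -1.1250; 12.0000 4.5000]
S = R + BᵀPB = [1 0; 0 3] + [0.5625 -2.2500; -2.2500 9.0000] = [1.5625 -2.2500; -2.2500 12.0000]
BᵀPA = [2.2500 -2.2500; -9.0000 9.0000]
K = S⁻¹·BᵀPA = [0.4932 -0.4932; -0.6575 0.6575]
A−BK = [0.0000 0.0000; -0.4384 0.4384]
AᵀP(A−BK) = [1.9726 -1.9726; -1.9726 1.9726]
P' = Q + AᵀP(A−BK) = [3.2226 -0.4726; -0.4726 4.2226]
tr(P') = 7.4452

0.4932 -0.4932 -0.6575 0.6575


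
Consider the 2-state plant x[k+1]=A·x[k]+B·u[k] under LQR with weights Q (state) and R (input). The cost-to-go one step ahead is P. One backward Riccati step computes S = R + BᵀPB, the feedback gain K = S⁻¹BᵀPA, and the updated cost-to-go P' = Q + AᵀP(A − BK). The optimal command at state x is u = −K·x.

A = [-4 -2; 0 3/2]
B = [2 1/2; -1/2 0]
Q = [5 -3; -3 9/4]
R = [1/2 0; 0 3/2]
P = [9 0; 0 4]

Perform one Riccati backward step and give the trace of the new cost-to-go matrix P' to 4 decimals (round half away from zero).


BᵀP = [18.0000 -2.0000; 4.5000 0.0000]
S = R + BᵀPB = [1/2 0; 0 3/2] + [37.0000 9.0000; 9.0000 2.2500] = [37.5000 9.0000; 9.0000 3.7500]
BᵀPA = [-72.0000 -39.0000; -18.0000 -9.0000]
K = S⁻¹·BᵀPA = [-1.8113 -1.0943; -0.4528 0.2264]
A−BK = [-0.1509 0.0755; -0.9057 0.9528]
AᵀP(A−BK) = [5.4340 -2.7170; -2.7170 4.3585]
P' = Q + AᵀP(A−BK) = [10.4340 -5.7170; -5.7170 6.6085]
tr(P') = 17.0425

17.0425


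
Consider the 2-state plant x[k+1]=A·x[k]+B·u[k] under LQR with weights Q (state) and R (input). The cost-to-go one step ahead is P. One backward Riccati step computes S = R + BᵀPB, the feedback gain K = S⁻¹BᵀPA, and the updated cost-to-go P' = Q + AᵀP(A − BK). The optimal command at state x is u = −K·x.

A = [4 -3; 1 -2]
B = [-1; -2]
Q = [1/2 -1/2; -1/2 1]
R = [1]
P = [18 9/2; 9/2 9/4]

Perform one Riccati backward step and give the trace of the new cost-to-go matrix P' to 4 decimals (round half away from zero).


BᵀP = [-27.0000 -9.0000]
S = R + BᵀPB = [1] + [45.0000] = [46.0000]
BᵀPA = [-117.0000 99.0000]
K = S⁻¹·BᵀPA = [-2.5435 2.1522]
A−BK = [1.4565 -0.8478; -4.0870 2.3043]
AᵀP(A−BK) = [28.6630 -18.1957; -18.1957 11.9348]
P' = Q + AᵀP(A−BK) = [29.1630 -18.6957; -18.6957 12.9348]
tr(P') = 42.0978

42.0978


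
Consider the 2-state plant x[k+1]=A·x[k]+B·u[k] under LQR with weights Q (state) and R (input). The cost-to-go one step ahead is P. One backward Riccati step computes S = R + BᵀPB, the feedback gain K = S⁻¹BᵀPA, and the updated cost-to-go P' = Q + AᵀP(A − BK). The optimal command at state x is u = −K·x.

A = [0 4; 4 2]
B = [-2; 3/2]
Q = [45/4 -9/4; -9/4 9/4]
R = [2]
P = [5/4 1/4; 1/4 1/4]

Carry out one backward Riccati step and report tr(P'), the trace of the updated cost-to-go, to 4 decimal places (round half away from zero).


BᵀP = [-2.1250 -0.1250]
S = R + BᵀPB = [2] + [4.0625] = [6.0625]
BᵀPA = [-0.5000 -8.7500]
K = S⁻¹·BᵀPA = [-0.0825 -1.4433]
A−BK = [-0.1649 1.1134; 4.1237 4.1649]
AᵀP(A−BK) = [3.9588 5.2784; 5.2784 12.3711]
P' = Q + AᵀP(A−BK) = [15.2088 3.0284; 3.0284 14.6211]
tr(P') = 29.8299

29.8299


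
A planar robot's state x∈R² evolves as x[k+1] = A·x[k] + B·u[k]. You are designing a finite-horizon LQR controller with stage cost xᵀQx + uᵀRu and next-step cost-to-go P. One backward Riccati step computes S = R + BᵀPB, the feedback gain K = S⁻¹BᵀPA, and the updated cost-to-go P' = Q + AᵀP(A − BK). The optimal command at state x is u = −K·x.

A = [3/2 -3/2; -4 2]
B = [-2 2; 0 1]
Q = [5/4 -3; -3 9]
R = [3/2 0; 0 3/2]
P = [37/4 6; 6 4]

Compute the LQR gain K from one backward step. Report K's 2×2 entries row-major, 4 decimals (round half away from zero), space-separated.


BᵀP = [-18.5000 -12.0000; 24.5000 16.0000]
S = R + BᵀPB = [3/2 0; 0 3/2] + [37.0000 -49.0000; -49.0000 65.0000] = [38.5000 -49.0000; -49.0000 66.5000]
BᵀPA = [20.2500 3.7500; -27.2500 -4.7500]
K = S⁻¹·BᵀPA = [0.0714 0.1044; -0.3571 0.0055]
A−BK = [2.3571 -1.3022; -3.6429 1.9945]
AᵀP(A−BK) = [1.6339 -0.7768; -0.7768 0.4471]
P' = Q + AᵀP(A−BK) = [2.8839 -3.7768; -3.7768 9.4471]
tr(P') = 12.3310

0.0714 0.1044 -0.3571 0.0055


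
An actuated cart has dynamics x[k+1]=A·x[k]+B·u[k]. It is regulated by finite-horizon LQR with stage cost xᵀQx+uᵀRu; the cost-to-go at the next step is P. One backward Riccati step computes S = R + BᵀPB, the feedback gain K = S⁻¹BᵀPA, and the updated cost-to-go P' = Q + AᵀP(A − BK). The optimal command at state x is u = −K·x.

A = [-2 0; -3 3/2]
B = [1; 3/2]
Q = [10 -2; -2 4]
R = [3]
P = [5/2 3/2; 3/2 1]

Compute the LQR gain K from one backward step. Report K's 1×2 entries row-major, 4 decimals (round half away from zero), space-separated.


BᵀP = [4.7500 3.0000]
S = R + BᵀPB = [3] + [9.2500] = [12.2500]
BᵀPA = [-18.5000 4.5000]
K = S⁻¹·BᵀPA = [-1.5102 0.3673]
A−BK = [-0.4898 -0.3673; -0.7347 0.9490]
AᵀP(A−BK) = [9.0612 -2.2041; -2.2041 0.5969]
P' = Q + AᵀP(A−BK) = [19.0612 -4.2041; -4.2041 4.5969]
tr(P') = 23.6582

-1.5102 0.3673


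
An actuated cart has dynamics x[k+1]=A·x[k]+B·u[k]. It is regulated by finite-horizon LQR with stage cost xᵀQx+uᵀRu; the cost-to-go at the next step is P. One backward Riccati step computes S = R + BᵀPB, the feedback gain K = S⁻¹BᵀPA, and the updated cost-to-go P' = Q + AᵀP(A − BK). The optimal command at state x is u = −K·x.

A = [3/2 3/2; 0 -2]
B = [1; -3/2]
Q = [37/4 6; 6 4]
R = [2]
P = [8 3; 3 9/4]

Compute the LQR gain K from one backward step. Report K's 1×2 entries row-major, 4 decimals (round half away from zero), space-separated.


0.8660 0.9897

BᵀP = [3.5000 -0.3750]
S = R + BᵀPB = [2] + [4.0625] = [6.0625]
BᵀPA = [5.2500 6.0000]
K = S⁻¹·BᵀPA = [0.8660 0.9897]
A−BK = [0.6340 0.5103; 1.2990 -0.5155]
AᵀP(A−BK) = [13.4536 3.8041; 3.8041 3.0619]
P' = Q + AᵀP(A−BK) = [22.7036 9.8041; 9.8041 7.0619]
tr(P') = 29.7655


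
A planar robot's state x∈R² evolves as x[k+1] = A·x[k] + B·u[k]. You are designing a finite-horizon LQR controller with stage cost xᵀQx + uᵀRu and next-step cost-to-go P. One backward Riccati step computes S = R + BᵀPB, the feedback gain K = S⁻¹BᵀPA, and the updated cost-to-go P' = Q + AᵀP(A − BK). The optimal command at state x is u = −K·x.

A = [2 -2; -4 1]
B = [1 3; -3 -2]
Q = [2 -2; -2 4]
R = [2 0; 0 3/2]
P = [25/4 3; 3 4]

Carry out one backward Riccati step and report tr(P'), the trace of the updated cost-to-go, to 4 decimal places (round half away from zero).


9.2929

BᵀP = [-2.7500 -9.0000; 12.7500 1.0000]
S = R + BᵀPB = [2 0; 0 3/2] + [24.2500 9.7500; 9.7500 36.2500] = [26.2500 9.7500; 9.7500 37.7500]
BᵀPA = [30.5000 -3.5000; 21.5000 -24.5000]
K = S⁻¹·BᵀPA = [1.0512 0.1192; 0.2980 -0.6798]
A−BK = [0.0547 -0.0798; -0.2503 -0.0021]
AᵀP(A−BK) = [2.5305 -0.0190; -0.0190 0.7624]
P' = Q + AᵀP(A−BK) = [4.5305 -2.0190; -2.0190 4.7624]
tr(P') = 9.2929


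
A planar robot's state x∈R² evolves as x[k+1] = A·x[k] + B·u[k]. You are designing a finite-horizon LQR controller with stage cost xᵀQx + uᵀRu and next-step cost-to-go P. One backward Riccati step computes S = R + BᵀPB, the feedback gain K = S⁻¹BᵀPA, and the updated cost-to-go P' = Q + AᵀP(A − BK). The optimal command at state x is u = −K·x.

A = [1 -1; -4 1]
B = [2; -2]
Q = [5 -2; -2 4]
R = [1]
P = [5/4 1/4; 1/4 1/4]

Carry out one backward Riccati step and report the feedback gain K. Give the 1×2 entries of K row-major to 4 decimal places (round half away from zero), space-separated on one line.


BᵀP = [2.0000 0.0000]
S = R + BᵀPB = [1] + [4.0000] = [5.0000]
BᵀPA = [2.0000 -2.0000]
K = S⁻¹·BᵀPA = [0.4000 -0.4000]
A−BK = [0.2000 -0.2000; -3.2000 0.2000]
AᵀP(A−BK) = [2.4500 -0.2000; -0.2000 0.2000]
P' = Q + AᵀP(A−BK) = [7.4500 -2.2000; -2.2000 4.2000]
tr(P') = 11.6500

0.4000 -0.4000


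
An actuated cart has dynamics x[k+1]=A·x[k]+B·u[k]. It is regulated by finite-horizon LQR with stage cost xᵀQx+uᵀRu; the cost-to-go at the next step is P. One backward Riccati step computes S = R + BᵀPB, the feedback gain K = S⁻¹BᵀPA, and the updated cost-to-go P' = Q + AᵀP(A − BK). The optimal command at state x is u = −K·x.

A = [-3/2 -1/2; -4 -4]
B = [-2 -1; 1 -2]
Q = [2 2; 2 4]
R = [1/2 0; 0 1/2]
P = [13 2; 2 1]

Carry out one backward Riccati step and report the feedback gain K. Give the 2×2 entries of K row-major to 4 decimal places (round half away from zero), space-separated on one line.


BᵀP = [-24.0000 -3.0000; -17.0000 -4.0000]
S = R + BᵀPB = [1/2 0; 0 1/2] + [45.0000 30.0000; 30.0000 25.0000] = [45.5000 30.0000; 30.0000 25.5000]
BᵀPA = [48.0000 24.0000; 41.5000 24.5000]
K = S⁻¹·BᵀPA = [-0.0807 -0.4726; 1.7224 1.5168]
A−BK = [0.0610 0.0716; -0.4745 -0.4938]
AᵀP(A−BK) = [1.6443 1.4882; 1.4882 1.4311]
P' = Q + AᵀP(A−BK) = [3.6443 3.4882; 3.4882 5.4311]
tr(P') = 9.0754

-0.0807 -0.4726 1.7224 1.5168


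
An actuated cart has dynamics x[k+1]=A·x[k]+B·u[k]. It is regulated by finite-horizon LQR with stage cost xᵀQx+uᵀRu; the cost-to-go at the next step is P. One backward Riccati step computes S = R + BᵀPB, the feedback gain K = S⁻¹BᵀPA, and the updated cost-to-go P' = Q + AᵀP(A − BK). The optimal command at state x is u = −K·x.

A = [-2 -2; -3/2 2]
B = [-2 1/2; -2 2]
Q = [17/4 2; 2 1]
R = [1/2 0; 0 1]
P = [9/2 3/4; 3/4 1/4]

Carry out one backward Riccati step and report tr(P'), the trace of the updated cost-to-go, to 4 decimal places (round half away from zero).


7.2452

BᵀP = [-10.5000 -2.0000; 3.7500 0.8750]
S = R + BᵀPB = [1/2 0; 0 1] + [25.0000 -9.2500; -9.2500 3.6250] = [25.5000 -9.2500; -9.2500 4.6250]
BᵀPA = [24.0000 17.0000; -8.8125 -5.7500]
K = S⁻¹·BᵀPA = [0.9107 0.7857; -0.0840 0.3282]
A−BK = [-0.1366 -0.5927; 0.4894 2.9151]
AᵀP(A−BK) = [0.4653 0.5350; 0.5350 1.5299]
P' = Q + AᵀP(A−BK) = [4.7153 2.5350; 2.5350 2.5299]
tr(P') = 7.2452


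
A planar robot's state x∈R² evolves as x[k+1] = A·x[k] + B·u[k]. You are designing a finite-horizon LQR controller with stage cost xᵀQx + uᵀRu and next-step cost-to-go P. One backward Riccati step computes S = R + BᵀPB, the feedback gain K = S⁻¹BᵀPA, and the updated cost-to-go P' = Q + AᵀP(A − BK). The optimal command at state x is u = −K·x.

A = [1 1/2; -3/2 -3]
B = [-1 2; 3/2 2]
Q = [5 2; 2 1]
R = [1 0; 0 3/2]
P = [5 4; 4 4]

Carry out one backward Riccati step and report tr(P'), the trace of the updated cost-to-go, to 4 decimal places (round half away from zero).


BᵀP = [1.0000 2.0000; 18.0000 16.0000]
S = R + BᵀPB = [1 0; 0 3/2] + [2.0000 6.0000; 6.0000 68.0000] = [3.0000 6.0000; 6.0000 69.5000]
BᵀPA = [-2.0000 -5.5000; -6.0000 -39.0000]
K = S⁻¹·BᵀPA = [-0.5971 -0.8594; -0.0348 -0.4870]
A−BK = [0.4725 0.6145; -0.5348 -0.7370]
AᵀP(A−BK) = [0.5971 0.8594; 0.8594 1.5319]
P' = Q + AᵀP(A−BK) = [5.5971 2.8594; 2.8594 2.5319]
tr(P') = 8.1290

8.1290


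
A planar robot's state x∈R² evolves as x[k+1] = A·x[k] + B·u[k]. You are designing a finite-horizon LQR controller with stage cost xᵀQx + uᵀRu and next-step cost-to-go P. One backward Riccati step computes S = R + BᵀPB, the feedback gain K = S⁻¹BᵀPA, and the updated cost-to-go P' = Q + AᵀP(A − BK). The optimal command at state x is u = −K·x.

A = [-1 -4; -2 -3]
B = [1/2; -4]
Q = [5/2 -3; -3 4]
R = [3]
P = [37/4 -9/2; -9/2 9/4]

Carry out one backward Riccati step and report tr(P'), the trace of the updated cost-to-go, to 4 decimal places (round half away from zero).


12.7015

BᵀP = [22.6250 -11.2500]
S = R + BᵀPB = [3] + [56.3125] = [59.3125]
BᵀPA = [-0.1250 -56.7500]
K = S⁻¹·BᵀPA = [-0.0021 -0.9568]
A−BK = [-0.9989 -3.5216; -2.0084 -6.8272]
AᵀP(A−BK) = [0.2497 0.8804; 0.8804 5.9518]
P' = Q + AᵀP(A−BK) = [2.7497 -2.1196; -2.1196 9.9518]
tr(P') = 12.7015


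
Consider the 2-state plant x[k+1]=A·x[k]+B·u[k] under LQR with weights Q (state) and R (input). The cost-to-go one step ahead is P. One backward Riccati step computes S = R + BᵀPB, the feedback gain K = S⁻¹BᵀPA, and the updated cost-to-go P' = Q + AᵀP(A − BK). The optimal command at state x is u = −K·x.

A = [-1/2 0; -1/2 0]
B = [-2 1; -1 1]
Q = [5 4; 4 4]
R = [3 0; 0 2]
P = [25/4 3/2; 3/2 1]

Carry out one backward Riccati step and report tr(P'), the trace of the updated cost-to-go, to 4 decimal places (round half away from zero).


9.1659

BᵀP = [-14.0000 -4.0000; 7.7500 2.5000]
S = R + BᵀPB = [3 0; 0 2] + [32.0000 -18.0000; -18.0000 10.2500] = [35.0000 -18.0000; -18.0000 12.2500]
BᵀPA = [9.0000 0.0000; -5.1250 0.0000]
K = S⁻¹·BᵀPA = [0.1718 0.0000; -0.1659 0.0000]
A−BK = [0.0095 0.0000; -0.1623 0.0000]
AᵀP(A−BK) = [0.1659 0.0000; 0.0000 0.0000]
P' = Q + AᵀP(A−BK) = [5.1659 4.0000; 4.0000 4.0000]
tr(P') = 9.1659


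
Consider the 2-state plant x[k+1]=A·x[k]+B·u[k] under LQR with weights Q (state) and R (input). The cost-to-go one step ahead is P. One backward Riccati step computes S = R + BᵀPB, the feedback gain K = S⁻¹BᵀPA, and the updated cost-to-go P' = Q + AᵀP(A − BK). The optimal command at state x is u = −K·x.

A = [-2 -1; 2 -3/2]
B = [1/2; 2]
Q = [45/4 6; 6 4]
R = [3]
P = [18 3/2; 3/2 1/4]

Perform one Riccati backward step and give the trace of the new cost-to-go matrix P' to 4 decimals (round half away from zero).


BᵀP = [12.0000 1.2500]
S = R + BᵀPB = [3] + [8.5000] = [11.5000]
BᵀPA = [-21.5000 -13.8750]
K = S⁻¹·BᵀPA = [-1.8696 -1.2065]
A−BK = [-1.0652 -0.3967; 5.7391 0.9130]
AᵀP(A−BK) = [20.8043 10.8098; 10.8098 6.3220]
P' = Q + AᵀP(A−BK) = [32.0543 16.8098; 16.8098 10.3220]
tr(P') = 42.3764

42.3764


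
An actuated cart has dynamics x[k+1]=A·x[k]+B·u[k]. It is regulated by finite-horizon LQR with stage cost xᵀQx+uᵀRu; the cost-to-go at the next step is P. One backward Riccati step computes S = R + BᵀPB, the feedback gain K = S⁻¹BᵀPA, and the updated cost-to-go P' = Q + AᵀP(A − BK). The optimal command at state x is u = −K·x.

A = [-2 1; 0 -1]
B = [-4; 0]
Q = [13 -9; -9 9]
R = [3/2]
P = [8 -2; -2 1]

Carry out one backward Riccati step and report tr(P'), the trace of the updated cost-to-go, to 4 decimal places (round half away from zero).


23.0154

BᵀP = [-32.0000 8.0000]
S = R + BᵀPB = [3/2] + [128.0000] = [129.5000]
BᵀPA = [64.0000 -40.0000]
K = S⁻¹·BᵀPA = [0.4942 -0.3089]
A−BK = [-0.0232 -0.2355; 0.0000 -1.0000]
AᵀP(A−BK) = [0.3707 -0.2317; -0.2317 0.6448]
P' = Q + AᵀP(A−BK) = [13.3707 -9.2317; -9.2317 9.6448]
tr(P') = 23.0154


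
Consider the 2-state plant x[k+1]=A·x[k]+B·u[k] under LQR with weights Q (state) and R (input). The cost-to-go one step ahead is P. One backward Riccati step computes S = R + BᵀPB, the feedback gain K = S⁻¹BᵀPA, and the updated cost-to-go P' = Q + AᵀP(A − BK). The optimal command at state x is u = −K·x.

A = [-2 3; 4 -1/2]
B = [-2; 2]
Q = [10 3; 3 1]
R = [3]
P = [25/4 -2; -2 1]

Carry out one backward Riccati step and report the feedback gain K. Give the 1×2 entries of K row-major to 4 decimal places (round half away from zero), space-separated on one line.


1.1875 -1.0938

BᵀP = [-16.5000 6.0000]
S = R + BᵀPB = [3] + [45.0000] = [48.0000]
BᵀPA = [57.0000 -52.5000]
K = S⁻¹·BᵀPA = [1.1875 -1.0938]
A−BK = [0.3750 0.8125; 1.6250 1.6875]
AᵀP(A−BK) = [5.3125 -3.1563; -3.1563 5.0781]
P' = Q + AᵀP(A−BK) = [15.3125 -0.1563; -0.1563 6.0781]
tr(P') = 21.3906


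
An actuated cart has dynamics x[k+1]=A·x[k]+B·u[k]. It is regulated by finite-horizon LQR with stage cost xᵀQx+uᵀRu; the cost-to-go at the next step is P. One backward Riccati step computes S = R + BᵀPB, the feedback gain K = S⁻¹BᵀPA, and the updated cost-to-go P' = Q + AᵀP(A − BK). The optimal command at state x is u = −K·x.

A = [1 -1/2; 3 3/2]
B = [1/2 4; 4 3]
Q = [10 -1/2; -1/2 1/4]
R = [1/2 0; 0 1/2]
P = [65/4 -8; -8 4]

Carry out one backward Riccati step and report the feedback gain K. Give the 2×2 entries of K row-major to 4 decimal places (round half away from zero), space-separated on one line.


BᵀP = [-23.8750 12.0000; 41.0000 -20.0000]
S = R + BᵀPB = [1/2 0; 0 1/2] + [36.0625 -59.5000; -59.5000 104.0000] = [36.5625 -59.5000; -59.5000 104.5000]
BᵀPA = [12.1250 29.9375; -19.0000 -50.5000]
K = S⁻¹·BᵀPA = [0.4868 0.4410; 0.0954 -0.2321]
A−BK = [0.3752 0.2081; 0.7667 0.4324]
AᵀP(A−BK) = [0.1593 0.1169; 0.1169 0.1361]
P' = Q + AᵀP(A−BK) = [10.1593 -0.3831; -0.3831 0.3861]
tr(P') = 10.5454

0.4868 0.4410 0.0954 -0.2321


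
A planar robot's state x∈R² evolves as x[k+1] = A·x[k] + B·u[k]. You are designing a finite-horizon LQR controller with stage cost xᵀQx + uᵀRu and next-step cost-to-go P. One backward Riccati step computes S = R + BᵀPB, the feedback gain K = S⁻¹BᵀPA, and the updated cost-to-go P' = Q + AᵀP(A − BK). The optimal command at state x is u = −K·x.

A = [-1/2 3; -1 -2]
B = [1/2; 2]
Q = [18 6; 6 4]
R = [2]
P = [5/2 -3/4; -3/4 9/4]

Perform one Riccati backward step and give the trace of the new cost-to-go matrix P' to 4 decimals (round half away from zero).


BᵀP = [-0.2500 4.1250]
S = R + BᵀPB = [2] + [8.1250] = [10.1250]
BᵀPA = [-4.0000 -9.0000]
K = S⁻¹·BᵀPA = [-0.3951 -0.8889]
A−BK = [-0.3025 3.4444; -0.2099 -0.2222]
AᵀP(A−BK) = [0.5448 -1.3056; -1.3056 32.5000]
P' = Q + AᵀP(A−BK) = [18.5448 4.6944; 4.6944 36.5000]
tr(P') = 55.0448

55.0448


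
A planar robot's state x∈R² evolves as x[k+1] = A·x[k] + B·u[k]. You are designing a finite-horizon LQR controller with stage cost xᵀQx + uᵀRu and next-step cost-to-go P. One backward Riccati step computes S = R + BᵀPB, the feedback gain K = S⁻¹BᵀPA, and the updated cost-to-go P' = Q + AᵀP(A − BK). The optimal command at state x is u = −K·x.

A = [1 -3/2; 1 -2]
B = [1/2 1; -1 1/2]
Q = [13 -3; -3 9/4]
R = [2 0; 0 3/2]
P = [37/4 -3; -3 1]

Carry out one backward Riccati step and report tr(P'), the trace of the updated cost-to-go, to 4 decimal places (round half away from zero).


16.6917

BᵀP = [7.6250 -2.5000; 7.7500 -2.5000]
S = R + BᵀPB = [2 0; 0 3/2] + [6.3125 6.3750; 6.3750 6.5000] = [8.3125 6.3750; 6.3750 8.0000]
BᵀPA = [5.1250 -6.4375; 5.2500 -6.6250]
K = S⁻¹·BᵀPA = [0.2912 -0.3583; 0.4242 -0.5426]
A−BK = [0.4302 -0.7782; 1.0792 -2.0870]
AᵀP(A−BK) = [0.5305 -0.6900; -0.6900 0.9112]
P' = Q + AᵀP(A−BK) = [13.5305 -3.6900; -3.6900 3.1612]
tr(P') = 16.6917


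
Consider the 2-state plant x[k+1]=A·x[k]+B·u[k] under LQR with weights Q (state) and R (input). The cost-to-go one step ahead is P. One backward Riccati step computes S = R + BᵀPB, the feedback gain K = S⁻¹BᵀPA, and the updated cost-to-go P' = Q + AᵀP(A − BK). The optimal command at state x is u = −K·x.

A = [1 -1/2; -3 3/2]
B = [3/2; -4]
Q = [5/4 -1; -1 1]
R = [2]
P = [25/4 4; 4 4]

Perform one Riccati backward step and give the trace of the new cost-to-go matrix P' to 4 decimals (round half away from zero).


3.7607

BᵀP = [-6.6250 -10.0000]
S = R + BᵀPB = [2] + [30.0625] = [32.0625]
BᵀPA = [23.3750 -11.6875]
K = S⁻¹·BᵀPA = [0.7290 -0.3645]
A−BK = [-0.0936 0.0468; -0.0838 0.0419]
AᵀP(A−BK) = [1.2086 -0.6043; -0.6043 0.3021]
P' = Q + AᵀP(A−BK) = [2.4586 -1.6043; -1.6043 1.3021]
tr(P') = 3.7607


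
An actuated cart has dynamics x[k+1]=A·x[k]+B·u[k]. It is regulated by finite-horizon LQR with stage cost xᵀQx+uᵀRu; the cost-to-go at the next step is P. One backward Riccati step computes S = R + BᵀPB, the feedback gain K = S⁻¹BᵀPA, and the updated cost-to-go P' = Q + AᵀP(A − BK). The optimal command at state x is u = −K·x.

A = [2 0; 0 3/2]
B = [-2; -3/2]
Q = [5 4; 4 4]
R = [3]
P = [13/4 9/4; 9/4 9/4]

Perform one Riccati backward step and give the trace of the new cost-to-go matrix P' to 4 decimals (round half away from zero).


BᵀP = [-9.8750 -7.8750]
S = R + BᵀPB = [3] + [31.5625] = [34.5625]
BᵀPA = [-19.7500 -11.8125]
K = S⁻¹·BᵀPA = [-0.5714 -0.3418]
A−BK = [0.8571 -0.6835; -0.8571 0.9873]
AᵀP(A−BK) = [1.7143 0.0000; 0.0000 1.0253]
P' = Q + AᵀP(A−BK) = [6.7143 4.0000; 4.0000 5.0253]
tr(P') = 11.7396

11.7396


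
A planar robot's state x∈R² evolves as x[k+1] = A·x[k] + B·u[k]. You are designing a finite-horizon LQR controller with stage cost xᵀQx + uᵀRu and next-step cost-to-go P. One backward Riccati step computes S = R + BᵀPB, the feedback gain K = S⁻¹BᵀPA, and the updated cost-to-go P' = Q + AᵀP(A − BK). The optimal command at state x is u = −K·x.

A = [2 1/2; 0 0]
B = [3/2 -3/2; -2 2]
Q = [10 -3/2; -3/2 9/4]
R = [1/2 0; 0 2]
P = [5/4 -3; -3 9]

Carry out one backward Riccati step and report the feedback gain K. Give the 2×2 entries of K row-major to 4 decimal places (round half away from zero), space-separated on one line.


BᵀP = [7.8750 -22.5000; -7.8750 22.5000]
S = R + BᵀPB = [1/2 0; 0 2] + [56.8125 -56.8125; -56.8125 56.8125] = [57.3125 -56.8125; -56.8125 58.8125]
BᵀPA = [15.7500 3.9375; -15.7500 -3.9375]
K = S⁻¹·BᵀPA = [0.2202 0.0551; -0.0551 -0.0138]
A−BK = [1.5871 0.3968; 0.5506 0.1376]
AᵀP(A−BK) = [0.6642 0.1660; 0.1660 0.0415]
P' = Q + AᵀP(A−BK) = [10.6642 -1.3340; -1.3340 2.2915]
tr(P') = 12.9557

0.2202 0.0551 -0.0551 -0.0138


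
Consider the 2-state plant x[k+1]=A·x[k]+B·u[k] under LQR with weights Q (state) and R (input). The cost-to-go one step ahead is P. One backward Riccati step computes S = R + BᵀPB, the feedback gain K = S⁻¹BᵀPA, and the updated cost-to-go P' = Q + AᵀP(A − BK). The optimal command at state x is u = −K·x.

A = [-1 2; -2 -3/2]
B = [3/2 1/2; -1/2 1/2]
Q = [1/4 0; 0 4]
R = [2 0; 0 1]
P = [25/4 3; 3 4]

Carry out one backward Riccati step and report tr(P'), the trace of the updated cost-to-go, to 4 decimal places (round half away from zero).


BᵀP = [7.8750 2.5000; 4.6250 3.5000]
S = R + BᵀPB = [2 0; 0 1] + [10.5625 5.1875; 5.1875 4.0625] = [12.5625 5.1875; 5.1875 5.0625]
BᵀPA = [-12.8750 12.0000; -11.6250 4.0000]
K = S⁻¹·BᵀPA = [-0.1329 1.0903; -2.1601 -0.3271]
A−BK = [0.2794 0.5281; -0.9864 -0.7913]
AᵀP(A−BK) = [7.4276 2.2351; 2.2351 4.2249]
P' = Q + AᵀP(A−BK) = [7.6776 2.2351; 2.2351 8.2249]
tr(P') = 15.9025

15.9025


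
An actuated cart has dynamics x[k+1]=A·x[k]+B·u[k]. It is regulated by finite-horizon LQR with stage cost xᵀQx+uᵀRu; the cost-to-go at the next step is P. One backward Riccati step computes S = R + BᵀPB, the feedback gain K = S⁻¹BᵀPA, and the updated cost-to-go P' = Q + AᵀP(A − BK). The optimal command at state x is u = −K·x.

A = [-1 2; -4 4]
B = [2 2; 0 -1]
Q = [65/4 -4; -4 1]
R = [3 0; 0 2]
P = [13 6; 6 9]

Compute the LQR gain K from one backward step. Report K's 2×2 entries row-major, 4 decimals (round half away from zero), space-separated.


BᵀP = [26.0000 12.0000; 20.0000 3.0000]
S = R + BᵀPB = [3 0; 0 2] + [52.0000 40.0000; 40.0000 37.0000] = [55.0000 40.0000; 40.0000 39.0000]
BᵀPA = [-74.0000 100.0000; -32.0000 52.0000]
K = S⁻¹·BᵀPA = [-2.9468 3.3394; 2.2018 -2.0917]
A−BK = [0.4899 -0.4954; -1.7982 1.9083]
AᵀP(A−BK) = [57.3963 -61.8165; -61.8165 66.8257]
P' = Q + AᵀP(A−BK) = [73.6463 -65.8165; -65.8165 67.8257]
tr(P') = 141.4720

-2.9468 3.3394 2.2018 -2.0917


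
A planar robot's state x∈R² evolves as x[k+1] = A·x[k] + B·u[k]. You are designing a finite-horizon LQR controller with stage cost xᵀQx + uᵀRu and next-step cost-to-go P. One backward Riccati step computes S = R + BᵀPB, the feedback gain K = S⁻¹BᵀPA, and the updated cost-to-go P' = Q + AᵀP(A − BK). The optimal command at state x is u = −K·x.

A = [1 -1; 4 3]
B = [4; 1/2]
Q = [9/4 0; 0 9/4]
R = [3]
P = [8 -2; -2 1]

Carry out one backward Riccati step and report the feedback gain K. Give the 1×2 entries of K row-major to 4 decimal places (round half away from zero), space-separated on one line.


BᵀP = [31.0000 -7.5000]
S = R + BᵀPB = [3] + [120.2500] = [123.2500]
BᵀPA = [1.0000 -53.5000]
K = S⁻¹·BᵀPA = [0.0081 -0.4341]
A−BK = [0.9675 0.7363; 3.9959 3.2170]
AᵀP(A−BK) = [7.9919 6.4341; 6.4341 5.7769]
P' = Q + AᵀP(A−BK) = [10.2419 6.4341; 6.4341 8.0269]
tr(P') = 18.2688

0.0081 -0.4341


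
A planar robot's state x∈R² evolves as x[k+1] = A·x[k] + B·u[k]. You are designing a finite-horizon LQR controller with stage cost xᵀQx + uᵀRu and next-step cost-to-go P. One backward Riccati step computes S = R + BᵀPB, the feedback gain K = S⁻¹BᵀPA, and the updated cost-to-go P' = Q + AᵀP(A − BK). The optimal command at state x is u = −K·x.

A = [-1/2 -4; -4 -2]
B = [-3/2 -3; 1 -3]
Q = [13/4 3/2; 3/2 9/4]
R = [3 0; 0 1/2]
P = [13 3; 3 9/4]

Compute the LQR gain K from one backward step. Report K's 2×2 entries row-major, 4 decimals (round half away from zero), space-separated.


BᵀP = [-16.5000 -2.2500; -48.0000 -15.7500]
S = R + BᵀPB = [3 0; 0 1/2] + [22.5000 56.2500; 56.2500 191.2500] = [25.5000 56.2500; 56.2500 191.7500]
BᵀPA = [17.2500 70.5000; 87.0000 223.5000]
K = S⁻¹·BᵀPA = [-0.9192 0.5485; 0.7234 1.0047]
A−BK = [0.2913 -0.1632; -0.9108 0.4655]
AᵀP(A−BK) = [4.1739 -1.8684; -1.8684 1.7853]
P' = Q + AᵀP(A−BK) = [7.4239 -0.3684; -0.3684 4.0353]
tr(P') = 11.4592

-0.9192 0.5485 0.7234 1.0047


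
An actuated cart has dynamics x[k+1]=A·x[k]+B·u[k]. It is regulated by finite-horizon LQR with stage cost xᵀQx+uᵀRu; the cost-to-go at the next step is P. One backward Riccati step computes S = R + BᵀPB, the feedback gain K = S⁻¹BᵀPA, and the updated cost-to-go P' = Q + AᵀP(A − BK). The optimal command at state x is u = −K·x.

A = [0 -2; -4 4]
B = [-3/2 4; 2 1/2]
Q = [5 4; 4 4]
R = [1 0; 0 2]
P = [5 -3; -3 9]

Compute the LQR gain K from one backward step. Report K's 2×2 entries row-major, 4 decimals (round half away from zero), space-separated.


BᵀP = [-13.5000 22.5000; 18.5000 -7.5000]
S = R + BᵀPB = [1 0; 0 2] + [65.2500 -42.7500; -42.7500 70.2500] = [66.2500 -42.7500; -42.7500 72.2500]
BᵀPA = [-90.0000 117.0000; 30.0000 -67.0000]
K = S⁻¹·BᵀPA = [-1.7641 1.8888; -0.6286 0.1903]
A−BK = [-0.1318 0.0722; -0.1575 0.1272]
AᵀP(A−BK) = [4.0879 -3.7148; -3.7148 3.7567]
P' = Q + AᵀP(A−BK) = [9.0879 0.2852; 0.2852 7.7567]
tr(P') = 16.8445

-1.7641 1.8888 -0.6286 0.1903


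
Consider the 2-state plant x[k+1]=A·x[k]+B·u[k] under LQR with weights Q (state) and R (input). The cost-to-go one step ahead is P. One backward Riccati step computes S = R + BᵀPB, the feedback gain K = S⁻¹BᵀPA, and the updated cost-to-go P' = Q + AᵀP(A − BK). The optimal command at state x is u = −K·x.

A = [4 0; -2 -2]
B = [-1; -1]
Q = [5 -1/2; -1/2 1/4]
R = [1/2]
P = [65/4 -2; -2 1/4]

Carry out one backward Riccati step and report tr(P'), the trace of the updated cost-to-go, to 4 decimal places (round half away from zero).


16.7500

BᵀP = [-14.2500 1.7500]
S = R + BᵀPB = [1/2] + [12.5000] = [13.0000]
BᵀPA = [-60.5000 -3.5000]
K = S⁻¹·BᵀPA = [-4.6538 -0.2692]
A−BK = [-0.6538 -0.2692; -6.6538 -2.2692]
AᵀP(A−BK) = [11.4423 0.7115; 0.7115 0.0577]
P' = Q + AᵀP(A−BK) = [16.4423 0.2115; 0.2115 0.3077]
tr(P') = 16.7500


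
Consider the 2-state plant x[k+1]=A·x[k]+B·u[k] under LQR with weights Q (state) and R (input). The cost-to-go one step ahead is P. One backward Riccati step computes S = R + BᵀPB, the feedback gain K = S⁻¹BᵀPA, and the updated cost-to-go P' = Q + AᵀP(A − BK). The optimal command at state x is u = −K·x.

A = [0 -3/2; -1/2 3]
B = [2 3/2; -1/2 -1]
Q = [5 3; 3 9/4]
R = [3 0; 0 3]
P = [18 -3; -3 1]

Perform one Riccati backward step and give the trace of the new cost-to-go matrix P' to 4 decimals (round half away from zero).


11.4525

BᵀP = [37.5000 -6.5000; 30.0000 -5.5000]
S = R + BᵀPB = [3 0; 0 3] + [78.2500 62.7500; 62.7500 50.5000] = [81.2500 62.7500; 62.7500 53.5000]
BᵀPA = [3.2500 -75.7500; 2.7500 -61.5000]
K = S⁻¹·BᵀPA = [0.0032 -0.4727; 0.0476 -0.5951]
A−BK = [-0.0779 0.3381; -0.4508 2.1686]
AᵀP(A−BK) = [0.1086 -0.5772; -0.5772 4.0939]
P' = Q + AᵀP(A−BK) = [5.1086 2.4228; 2.4228 6.3439]
tr(P') = 11.4525


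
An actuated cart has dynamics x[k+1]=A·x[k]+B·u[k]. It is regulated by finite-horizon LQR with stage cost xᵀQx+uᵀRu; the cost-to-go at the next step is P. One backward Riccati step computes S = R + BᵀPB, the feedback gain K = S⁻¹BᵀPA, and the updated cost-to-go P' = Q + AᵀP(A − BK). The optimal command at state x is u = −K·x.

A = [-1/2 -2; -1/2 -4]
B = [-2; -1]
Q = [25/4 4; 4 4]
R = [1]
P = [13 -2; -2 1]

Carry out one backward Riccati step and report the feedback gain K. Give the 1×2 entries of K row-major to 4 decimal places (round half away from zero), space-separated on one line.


BᵀP = [-24.0000 3.0000]
S = R + BᵀPB = [1] + [45.0000] = [46.0000]
BᵀPA = [10.5000 36.0000]
K = S⁻¹·BᵀPA = [0.2283 0.7826]
A−BK = [-0.0435 -0.4348; -0.2717 -3.2174]
AᵀP(A−BK) = [0.1033 0.7826; 0.7826 7.8261]
P' = Q + AᵀP(A−BK) = [6.3533 4.7826; 4.7826 11.8261]
tr(P') = 18.1793

0.2283 0.7826


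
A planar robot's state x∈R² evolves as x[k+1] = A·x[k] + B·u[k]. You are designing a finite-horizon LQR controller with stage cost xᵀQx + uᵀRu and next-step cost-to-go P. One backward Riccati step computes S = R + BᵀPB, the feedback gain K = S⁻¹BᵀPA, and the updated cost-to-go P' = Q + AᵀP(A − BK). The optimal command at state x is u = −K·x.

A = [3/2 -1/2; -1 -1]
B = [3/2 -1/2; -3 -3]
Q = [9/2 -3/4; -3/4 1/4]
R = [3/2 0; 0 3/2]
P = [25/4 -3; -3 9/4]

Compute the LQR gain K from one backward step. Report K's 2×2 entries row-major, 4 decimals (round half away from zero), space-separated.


BᵀP = [18.3750 -11.2500; 5.8750 -5.2500]
S = R + BᵀPB = [3/2 0; 0 3/2] + [61.3125 24.5625; 24.5625 12.8125] = [62.8125 24.5625; 24.5625 14.3125]
BᵀPA = [38.8125 2.0625; 14.0625 2.3125]
K = S⁻¹·BᵀPA = [0.7105 -0.0923; -0.2368 0.3199]
A−BK = [0.3158 -0.2016; 0.4211 -0.3171]
AᵀP(A−BK) = [1.0658 -0.3553; -0.3553 0.2630]
P' = Q + AᵀP(A−BK) = [5.5658 -1.1053; -1.1053 0.5130]
tr(P') = 6.0788

0.7105 -0.0923 -0.2368 0.3199


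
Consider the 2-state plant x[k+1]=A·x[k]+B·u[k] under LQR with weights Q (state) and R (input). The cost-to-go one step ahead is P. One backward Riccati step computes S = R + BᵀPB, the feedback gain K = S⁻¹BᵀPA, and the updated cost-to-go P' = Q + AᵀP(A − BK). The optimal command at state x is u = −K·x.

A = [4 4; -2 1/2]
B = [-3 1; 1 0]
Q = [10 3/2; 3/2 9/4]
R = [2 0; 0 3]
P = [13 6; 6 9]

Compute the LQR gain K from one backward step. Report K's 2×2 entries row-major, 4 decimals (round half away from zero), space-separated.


BᵀP = [-33.0000 -9.0000; 13.0000 6.0000]
S = R + BᵀPB = [2 0; 0 3] + [90.0000 -33.0000; -33.0000 13.0000] = [92.0000 -33.0000; -33.0000 16.0000]
BᵀPA = [-114.0000 -136.5000; 40.0000 55.0000]
K = S⁻¹·BᵀPA = [-1.3159 -0.9634; -0.2141 1.4504]
A−BK = [0.2663 -0.3407; -0.6841 1.4634]
AᵀP(A−BK) = [6.5483 -4.8486; -4.8486 22.9680]
P' = Q + AᵀP(A−BK) = [16.5483 -3.3486; -3.3486 25.2180]
tr(P') = 41.7663

-1.3159 -0.9634 -0.2141 1.4504


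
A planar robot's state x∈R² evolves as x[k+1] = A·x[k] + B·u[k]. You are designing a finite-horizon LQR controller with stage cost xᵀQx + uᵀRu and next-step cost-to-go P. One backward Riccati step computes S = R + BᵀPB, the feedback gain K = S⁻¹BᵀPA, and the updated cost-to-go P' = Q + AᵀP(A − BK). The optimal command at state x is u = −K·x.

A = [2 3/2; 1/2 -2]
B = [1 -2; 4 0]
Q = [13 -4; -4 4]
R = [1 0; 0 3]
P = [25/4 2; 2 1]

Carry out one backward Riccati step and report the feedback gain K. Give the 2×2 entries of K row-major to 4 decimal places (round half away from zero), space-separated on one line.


0.3923 -0.1530 -0.5650 -0.5397

BᵀP = [14.2500 6.0000; -12.5000 -4.0000]
S = R + BᵀPB = [1 0; 0 3] + [38.2500 -28.5000; -28.5000 25.0000] = [39.2500 -28.5000; -28.5000 28.0000]
BᵀPA = [31.5000 9.3750; -27.0000 -10.7500]
K = S⁻¹·BᵀPA = [0.3923 -0.1530; -0.5650 -0.5397]
A−BK = [0.4778 0.5737; -1.0693 -1.3880]
AᵀP(A−BK) = [1.6380 1.4987; 1.4987 1.6955]
P' = Q + AᵀP(A−BK) = [14.6380 -2.5013; -2.5013 5.6955]
tr(P') = 20.3335


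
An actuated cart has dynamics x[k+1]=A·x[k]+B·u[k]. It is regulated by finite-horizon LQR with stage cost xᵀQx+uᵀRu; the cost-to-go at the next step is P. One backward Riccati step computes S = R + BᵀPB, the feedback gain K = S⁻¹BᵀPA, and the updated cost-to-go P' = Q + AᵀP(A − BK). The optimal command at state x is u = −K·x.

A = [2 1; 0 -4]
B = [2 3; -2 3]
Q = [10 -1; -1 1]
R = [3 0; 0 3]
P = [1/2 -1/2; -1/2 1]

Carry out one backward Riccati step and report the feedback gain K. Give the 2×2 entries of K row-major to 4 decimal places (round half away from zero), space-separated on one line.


0.3390 0.9831 0.1356 -0.4068

BᵀP = [2.0000 -3.0000; 0.0000 1.5000]
S = R + BᵀPB = [3 0; 0 3] + [10.0000 -3.0000; -3.0000 4.5000] = [13.0000 -3.0000; -3.0000 7.5000]
BᵀPA = [4.0000 14.0000; 0.0000 -6.0000]
K = S⁻¹·BᵀPA = [0.3390 0.9831; 0.1356 -0.4068]
A−BK = [0.9153 0.2542; 0.2712 -0.8136]
AᵀP(A−BK) = [0.6441 1.0678; 1.0678 4.2966]
P' = Q + AᵀP(A−BK) = [10.6441 0.0678; 0.0678 5.2966]
tr(P') = 15.9407


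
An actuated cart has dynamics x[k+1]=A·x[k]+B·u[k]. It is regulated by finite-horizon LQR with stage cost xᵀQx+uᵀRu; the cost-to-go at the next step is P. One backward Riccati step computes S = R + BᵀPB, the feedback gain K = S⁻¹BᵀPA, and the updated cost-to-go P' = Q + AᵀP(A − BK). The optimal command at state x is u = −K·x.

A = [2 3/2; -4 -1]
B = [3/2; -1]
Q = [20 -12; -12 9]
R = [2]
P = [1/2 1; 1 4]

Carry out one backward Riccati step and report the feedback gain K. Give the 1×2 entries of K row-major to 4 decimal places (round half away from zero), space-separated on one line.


2.3030 0.5152

BᵀP = [-0.2500 -2.5000]
S = R + BᵀPB = [2] + [2.1250] = [4.1250]
BᵀPA = [9.5000 2.1250]
K = S⁻¹·BᵀPA = [2.3030 0.5152]
A−BK = [-1.4545 0.7273; -1.6970 -0.4848]
AᵀP(A−BK) = [28.1212 4.6061; 4.6061 1.0303]
P' = Q + AᵀP(A−BK) = [48.1212 -7.3939; -7.3939 10.0303]
tr(P') = 58.1515


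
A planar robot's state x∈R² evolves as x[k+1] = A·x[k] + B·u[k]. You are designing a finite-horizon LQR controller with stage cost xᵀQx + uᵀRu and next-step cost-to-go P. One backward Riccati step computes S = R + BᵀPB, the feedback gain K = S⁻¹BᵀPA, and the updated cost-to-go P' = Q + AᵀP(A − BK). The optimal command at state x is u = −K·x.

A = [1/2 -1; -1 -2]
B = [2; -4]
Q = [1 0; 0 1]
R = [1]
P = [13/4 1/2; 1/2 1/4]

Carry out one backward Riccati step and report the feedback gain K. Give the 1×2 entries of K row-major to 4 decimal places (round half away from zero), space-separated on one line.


BᵀP = [4.5000 0.0000]
S = R + BᵀPB = [1] + [9.0000] = [10.0000]
BᵀPA = [2.2500 -4.5000]
K = S⁻¹·BᵀPA = [0.2250 -0.4500]
A−BK = [0.0500 -0.1000; -0.1000 -3.8000]
AᵀP(A−BK) = [0.0563 -0.1125; -0.1125 4.2250]
P' = Q + AᵀP(A−BK) = [1.0563 -0.1125; -0.1125 5.2250]
tr(P') = 6.2813

0.2250 -0.4500


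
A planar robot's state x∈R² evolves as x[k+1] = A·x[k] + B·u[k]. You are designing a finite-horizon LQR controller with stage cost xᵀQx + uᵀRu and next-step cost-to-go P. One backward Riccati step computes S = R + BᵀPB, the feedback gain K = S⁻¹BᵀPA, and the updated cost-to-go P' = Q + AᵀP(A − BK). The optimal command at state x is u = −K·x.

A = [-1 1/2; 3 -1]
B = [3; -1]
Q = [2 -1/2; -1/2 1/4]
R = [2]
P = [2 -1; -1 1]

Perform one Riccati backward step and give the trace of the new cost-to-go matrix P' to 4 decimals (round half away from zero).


BᵀP = [7.0000 -4.0000]
S = R + BᵀPB = [2] + [25.0000] = [27.0000]
BᵀPA = [-19.0000 7.5000]
K = S⁻¹·BᵀPA = [-0.7037 0.2778]
A−BK = [1.1111 -0.3333; 2.2963 -0.7222]
AᵀP(A−BK) = [3.6296 -1.2222; -1.2222 0.4167]
P' = Q + AᵀP(A−BK) = [5.6296 -1.7222; -1.7222 0.6667]
tr(P') = 6.2963

6.2963


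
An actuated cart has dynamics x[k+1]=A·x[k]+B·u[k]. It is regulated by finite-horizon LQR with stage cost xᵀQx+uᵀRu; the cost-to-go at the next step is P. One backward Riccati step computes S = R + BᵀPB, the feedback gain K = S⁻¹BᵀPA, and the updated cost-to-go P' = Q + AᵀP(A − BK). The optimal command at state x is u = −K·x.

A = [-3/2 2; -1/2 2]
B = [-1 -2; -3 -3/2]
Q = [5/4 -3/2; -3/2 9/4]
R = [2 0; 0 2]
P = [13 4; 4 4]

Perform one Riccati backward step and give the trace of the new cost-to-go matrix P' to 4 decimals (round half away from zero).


6.3918

BᵀP = [-25.0000 -16.0000; -32.0000 -14.0000]
S = R + BᵀPB = [2 0; 0 2] + [73.0000 74.0000; 74.0000 85.0000] = [75.0000 74.0000; 74.0000 87.0000]
BᵀPA = [45.5000 -82.0000; 55.0000 -92.0000]
K = S⁻¹·BᵀPA = [-0.1063 -0.3108; 0.7226 -0.7931]
A−BK = [-0.1611 0.1030; 0.2650 -0.1220]
AᵀP(A−BK) = [1.3437 -1.2374; -1.2374 1.5481]
P' = Q + AᵀP(A−BK) = [2.5937 -2.7374; -2.7374 3.7981]
tr(P') = 6.3918


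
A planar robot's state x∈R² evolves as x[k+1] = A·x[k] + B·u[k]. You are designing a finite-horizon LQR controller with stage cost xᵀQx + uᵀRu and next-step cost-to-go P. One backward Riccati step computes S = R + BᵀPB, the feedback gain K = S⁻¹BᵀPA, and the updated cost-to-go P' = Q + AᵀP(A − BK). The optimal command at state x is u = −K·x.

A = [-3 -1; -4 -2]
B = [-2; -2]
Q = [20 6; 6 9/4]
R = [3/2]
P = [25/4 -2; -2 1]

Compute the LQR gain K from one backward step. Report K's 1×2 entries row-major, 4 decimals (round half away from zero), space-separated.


1.2069 0.3103

BᵀP = [-8.5000 2.0000]
S = R + BᵀPB = [3/2] + [13.0000] = [14.5000]
BᵀPA = [17.5000 4.5000]
K = S⁻¹·BᵀPA = [1.2069 0.3103]
A−BK = [-0.5862 -0.3793; -1.5862 -1.3793]
AᵀP(A−BK) = [3.1293 1.3190; 1.3190 0.8534]
P' = Q + AᵀP(A−BK) = [23.1293 7.3190; 7.3190 3.1034]
tr(P') = 26.2328
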